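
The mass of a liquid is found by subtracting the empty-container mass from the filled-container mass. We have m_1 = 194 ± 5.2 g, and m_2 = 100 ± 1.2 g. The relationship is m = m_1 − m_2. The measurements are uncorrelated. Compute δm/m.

0.0568

For a sum/difference, combine absolute errors in quadrature:
  (δm_1)² = 27.0;  (δm_2)² = 1.44
δm = √(28.5) = 5.34 g
m = 94.0 g, so δm/m = 5.34/94.0 = 0.0568.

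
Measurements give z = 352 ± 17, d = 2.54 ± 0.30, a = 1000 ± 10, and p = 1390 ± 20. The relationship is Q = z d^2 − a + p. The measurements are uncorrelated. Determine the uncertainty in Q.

Let w = z·d^2 = 2270. δw/w = √((1·δz/z)² + (2·δd/d)²) = √(0.00233 + 0.0558) = 0.241, so δw = 548.
Q = w − a + p: δQ = √(δw² + δa² + δp²) = √(3e+05 + 100 + 400) = 548

548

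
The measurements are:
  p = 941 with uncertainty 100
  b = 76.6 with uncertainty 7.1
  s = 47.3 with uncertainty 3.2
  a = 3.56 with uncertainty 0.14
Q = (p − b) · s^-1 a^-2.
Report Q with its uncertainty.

1.44 ± 0.224

Let u = p − b = 864. δu = √(δp² + δb²) = √(10000 + 50.4) = 100, so δu/u = 0.116.
Q is then a monomial in u, s, a:
δQ/Q = √((δu/u)² + (-1·δs/s)² + (-2·δa/a)²) = √(0.0135 + 0.00458 + 0.00619) = 0.156
Q = 1.44, so δQ = 0.156 × 1.44 = 0.224.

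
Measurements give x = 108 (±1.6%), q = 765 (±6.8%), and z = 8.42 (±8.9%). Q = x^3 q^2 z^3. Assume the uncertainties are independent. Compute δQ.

Each factor contributes (exponent × relative error)² to (δQ/Q)²:
  (3·δx/x)² = (3×0.0160)² = 0.00230;  (2·δq/q)² = (2×0.0680)² = 0.0185;  (3·δz/z)² = (3×0.0890)² = 0.0713
δQ/Q = √(0.0921) = 0.303
Q = 4.4e+14, so δQ = 0.303 × 4.4e+14 = 1.34e+14.

1.34e+14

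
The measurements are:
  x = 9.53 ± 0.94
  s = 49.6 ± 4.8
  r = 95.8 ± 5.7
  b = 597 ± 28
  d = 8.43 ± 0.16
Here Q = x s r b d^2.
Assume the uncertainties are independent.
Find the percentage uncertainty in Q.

16.2%

Q is a product of powers, so relative uncertainties combine in quadrature:
  (1·δx/x)² = (1×0.0986)² = 0.00973;  (1·δs/s)² = (1×0.0968)² = 0.00937;  (1·δr/r)² = (1×0.0595)² = 0.00354;  (1·δb/b)² = (1×0.0469)² = 0.00220;  (2·δd/d)² = (2×0.0190)² = 0.00144
δQ/Q = √(0.0263) = 0.162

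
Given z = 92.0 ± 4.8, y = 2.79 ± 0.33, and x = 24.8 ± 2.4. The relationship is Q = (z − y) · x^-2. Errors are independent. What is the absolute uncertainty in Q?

Let u = z − y = 89.2. δu = √(δz² + δy²) = √(23.0 + 0.109) = 4.81, so δu/u = 0.0539.
Q is then a monomial in u, x:
δQ/Q = √((δu/u)² + (-2·δx/x)²) = √(0.00291 + 0.0375) = 0.201
Q = 0.145, so δQ = 0.201 × 0.145 = 0.0291.

0.0291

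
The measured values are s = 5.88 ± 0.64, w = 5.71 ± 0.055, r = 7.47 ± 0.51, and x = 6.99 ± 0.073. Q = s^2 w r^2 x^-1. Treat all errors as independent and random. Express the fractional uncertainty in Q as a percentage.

For a monomial Q ∝ s^2, w, r^2, x^-1, fractional errors add in quadrature:
  (2·δs/s)² = (2×0.109)² = 0.0474;  (1·δw/w)² = (1×0.00963)² = 9.28e-05;  (2·δr/r)² = (2×0.0683)² = 0.0186;  (-1·δx/x)² = (-1×0.0104)² = 0.000109
δQ/Q = √(0.0662) = 0.257

25.7%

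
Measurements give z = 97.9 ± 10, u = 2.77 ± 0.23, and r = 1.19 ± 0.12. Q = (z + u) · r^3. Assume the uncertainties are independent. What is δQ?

Let w = z + u = 101. δw = √(δz² + δu²) = √(100 + 0.0529) = 10.0, so δw/w = 0.0994.
Q is then a monomial in w, r:
δQ/Q = √((δw/w)² + (3·δr/r)²) = √(0.00987 + 0.0915) = 0.318
Q = 170, so δQ = 0.318 × 170 = 54.0.

54.0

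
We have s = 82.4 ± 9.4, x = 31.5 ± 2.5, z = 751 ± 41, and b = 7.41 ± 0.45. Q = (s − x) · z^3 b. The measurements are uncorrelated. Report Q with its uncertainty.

Let u = s − x = 50.9. δu = √(δs² + δx²) = √(88.4 + 6.25) = 9.73, so δu/u = 0.191.
Q is then a monomial in u, z, b:
δQ/Q = √((δu/u)² + (3·δz/z)² + (1·δb/b)²) = √(0.0365 + 0.0268 + 0.00369) = 0.259
Q = 1.6e+11, so δQ = 0.259 × 1.6e+11 = 4.14e+10.

(1.60 ± 0.414) × 10^11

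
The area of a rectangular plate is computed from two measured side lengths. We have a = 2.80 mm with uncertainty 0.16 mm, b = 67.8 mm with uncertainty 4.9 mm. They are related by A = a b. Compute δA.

17.5 mm^2

Each factor contributes (exponent × relative error)² to (δA/A)²:
  (1·δa/a)² = (1×0.0571)² = 0.00327;  (1·δb/b)² = (1×0.0723)² = 0.00522
δA/A = √(0.00849) = 0.0921
A = 190 mm^2, so δA = 0.0921 × 190 = 17.5 mm^2.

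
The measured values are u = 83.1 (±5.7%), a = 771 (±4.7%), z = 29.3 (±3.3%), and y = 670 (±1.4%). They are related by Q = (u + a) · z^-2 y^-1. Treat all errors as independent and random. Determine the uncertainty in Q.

0.000119

Let w = u + a = 854. δw = √(δu² + δa²) = √(22.4 + 1310) = 36.5, so δw/w = 0.0428.
Q is then a monomial in w, z, y:
δQ/Q = √((δw/w)² + (-2·δz/z)² + (-1·δy/y)²) = √(0.00183 + 0.00436 + 0.000196) = 0.0799
Q = 0.00148, so δQ = 0.0799 × 0.00148 = 0.000119.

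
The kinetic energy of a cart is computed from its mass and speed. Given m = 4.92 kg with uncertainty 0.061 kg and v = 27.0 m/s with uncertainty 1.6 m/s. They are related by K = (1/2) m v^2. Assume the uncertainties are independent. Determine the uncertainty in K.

214 J

Relative error in a monomial: (δK/K)² = Σ (nᵢ · δxᵢ/xᵢ)².
  (1·δm/m)² = (1×0.0124)² = 0.000154;  (2·δv/v)² = (2×0.0593)² = 0.0140
δK/K = √(0.0142) = 0.119
K = 1790 J, so δK = 0.119 × 1790 = 214 J.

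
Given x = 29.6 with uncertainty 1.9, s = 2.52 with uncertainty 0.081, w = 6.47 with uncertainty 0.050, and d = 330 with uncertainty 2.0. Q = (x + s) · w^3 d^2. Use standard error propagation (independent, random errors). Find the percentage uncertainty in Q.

Let u = x + s = 32.1. δu = √(δx² + δs²) = √(3.61 + 0.00656) = 1.90, so δu/u = 0.0592.
Q is then a monomial in u, w, d:
δQ/Q = √((δu/u)² + (3·δw/w)² + (2·δd/d)²) = √(0.00351 + 0.000537 + 0.000147) = 0.0647

6.47%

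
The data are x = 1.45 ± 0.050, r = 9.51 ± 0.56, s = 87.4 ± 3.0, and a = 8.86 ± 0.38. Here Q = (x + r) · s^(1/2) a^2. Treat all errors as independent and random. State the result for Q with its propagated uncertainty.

Let u = x + r = 11.0. δu = √(δx² + δr²) = √(0.00250 + 0.314) = 0.562, so δu/u = 0.0513.
Q is then a monomial in u, s, a:
δQ/Q = √((δu/u)² + (½·δs/s)² + (2·δa/a)²) = √(0.00263 + 0.000295 + 0.00736) = 0.101
Q = 8040, so δQ = 0.101 × 8040 = 816.

8040 ± 816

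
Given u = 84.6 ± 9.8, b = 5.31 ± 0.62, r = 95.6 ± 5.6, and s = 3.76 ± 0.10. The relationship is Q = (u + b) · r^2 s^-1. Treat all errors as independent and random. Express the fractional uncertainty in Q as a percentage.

Let w = u + b = 89.9. δw = √(δu² + δb²) = √(96.0 + 0.384) = 9.82, so δw/w = 0.109.
Q is then a monomial in w, r, s:
δQ/Q = √((δw/w)² + (2·δr/r)² + (-1·δs/s)²) = √(0.0119 + 0.0137 + 0.000707) = 0.162

16.2%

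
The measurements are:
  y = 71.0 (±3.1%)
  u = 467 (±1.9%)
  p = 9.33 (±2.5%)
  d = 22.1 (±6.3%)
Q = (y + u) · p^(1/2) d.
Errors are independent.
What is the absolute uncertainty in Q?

Let w = y + u = 538. δw = √(δy² + δu²) = √(4.84 + 78.7) = 9.14, so δw/w = 0.0170.
Q is then a monomial in w, p, d:
δQ/Q = √((δw/w)² + (½·δp/p)² + (1·δd/d)²) = √(0.000289 + 0.000156 + 0.00397) = 0.0664
Q = 36300, so δQ = 0.0664 × 36300 = 2410.

2410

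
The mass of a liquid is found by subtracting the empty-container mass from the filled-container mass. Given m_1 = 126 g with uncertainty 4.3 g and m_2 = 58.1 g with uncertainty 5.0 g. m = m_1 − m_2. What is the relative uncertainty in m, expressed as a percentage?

9.71%

Absolute uncertainties add in quadrature for a linear combination:
  (δm_1)² = 18.5;  (δm_2)² = 25.0
δm = √(43.5) = 6.59 g
m = 67.9 g, so δm/m = 6.59/67.9 = 0.0971.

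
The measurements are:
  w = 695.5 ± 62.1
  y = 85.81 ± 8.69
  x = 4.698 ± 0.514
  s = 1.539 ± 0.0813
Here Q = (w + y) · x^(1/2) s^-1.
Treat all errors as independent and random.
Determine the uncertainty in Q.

Let u = w + y = 781.3. δu = √(δw² + δy²) = √(3860 + 75.5) = 62.7, so δu/u = 0.0803.
Q is then a monomial in u, x, s:
δQ/Q = √((δu/u)² + (½·δx/x)² + (-1·δs/s)²) = √(0.00644 + 0.00299 + 0.00279) = 0.111
Q = 1100, so δQ = 0.111 × 1100 = 122.

122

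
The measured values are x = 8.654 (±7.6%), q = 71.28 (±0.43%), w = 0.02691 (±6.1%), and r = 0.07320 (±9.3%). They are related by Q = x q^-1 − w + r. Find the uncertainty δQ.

Let p = x·q^-1 = 0.1214. δp/p = √((1·δx/x)² + (-1·δq/q)²) = √(0.00578 + 1.85e-05) = 0.0761, so δp = 0.00924.
Q = p − w + r: δQ = √(δp² + δw² + δr²) = √(8.54e-05 + 2.69e-06 + 4.63e-05) = 0.0116

0.0116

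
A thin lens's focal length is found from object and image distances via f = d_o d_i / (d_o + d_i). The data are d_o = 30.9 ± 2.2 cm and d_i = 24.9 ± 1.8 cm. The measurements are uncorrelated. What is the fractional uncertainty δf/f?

∂f/∂d_o = (d_i/(d_o+d_i))² = 0.199;  ∂f/∂d_i = (d_o/(d_o+d_i))² = 0.307
δf = √((∂f/∂d_o · δd_o)² + (∂f/∂d_i · δd_i)²) = √(0.192 + 0.305) = 0.705 cm
f = 13.8 cm, so δf/f = 0.705/13.8 = 0.0511.

0.0511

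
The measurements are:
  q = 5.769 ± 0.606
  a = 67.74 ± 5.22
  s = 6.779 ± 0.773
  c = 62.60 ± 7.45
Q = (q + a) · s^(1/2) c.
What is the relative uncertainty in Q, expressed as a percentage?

Let u = q + a = 73.51. δu = √(δq² + δa²) = √(0.367 + 27.2) = 5.26, so δu/u = 0.0715.
Q is then a monomial in u, s, c:
δQ/Q = √((δu/u)² + (½·δs/s)² + (1·δc/c)²) = √(0.00511 + 0.00325 + 0.0142) = 0.150

15.0%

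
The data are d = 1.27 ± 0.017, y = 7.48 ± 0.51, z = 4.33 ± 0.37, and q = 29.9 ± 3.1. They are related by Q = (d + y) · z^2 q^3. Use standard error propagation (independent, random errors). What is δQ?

1.58e+06

Let u = d + y = 8.75. δu = √(δd² + δy²) = √(0.000289 + 0.260) = 0.510, so δu/u = 0.0583.
Q is then a monomial in u, z, q:
δQ/Q = √((δu/u)² + (2·δz/z)² + (3·δq/q)²) = √(0.00340 + 0.0292 + 0.0967) = 0.360
Q = 4.39e+06, so δQ = 0.360 × 4.39e+06 = 1.58e+06.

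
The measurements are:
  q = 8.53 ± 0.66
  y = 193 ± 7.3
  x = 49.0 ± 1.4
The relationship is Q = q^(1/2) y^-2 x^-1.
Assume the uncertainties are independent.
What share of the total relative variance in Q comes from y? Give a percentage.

(δQ/Q)² = (½·δq/q)² + (-2·δy/y)² + (-1·δx/x)²
  q term: (0.5×0.0774)² = 0.00150
  y term: (-2×0.0378)² = 0.00572
  x term: (-1×0.0286)² = 0.000816
Total = 0.00804. Share from y = 0.00572/0.00804 = 0.712.

71.2%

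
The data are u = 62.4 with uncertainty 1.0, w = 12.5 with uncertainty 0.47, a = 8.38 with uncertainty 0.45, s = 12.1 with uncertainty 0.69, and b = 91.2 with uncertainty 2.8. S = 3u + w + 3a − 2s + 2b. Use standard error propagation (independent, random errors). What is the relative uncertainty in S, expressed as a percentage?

1.74%

S is a linear combination, so absolute uncertainties add in quadrature:
  (3·δu)² = 9.00;  (δw)² = 0.221;  (3·δa)² = 1.82;  (2·δs)² = 1.90;  (2·δb)² = 31.4
δS = √(44.3) = 6.66
S = 383, so δS/S = 6.66/383 = 0.0174.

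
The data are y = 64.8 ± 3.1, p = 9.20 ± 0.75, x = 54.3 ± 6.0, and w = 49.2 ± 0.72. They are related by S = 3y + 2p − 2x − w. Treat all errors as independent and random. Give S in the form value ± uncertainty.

55.0 ± 15.3

For a sum/difference, combine absolute errors in quadrature:
  (3·δy)² = 86.5;  (2·δp)² = 2.25;  (2·δx)² = 144;  (δw)² = 0.518
δS = √(233) = 15.3
S = 55.0.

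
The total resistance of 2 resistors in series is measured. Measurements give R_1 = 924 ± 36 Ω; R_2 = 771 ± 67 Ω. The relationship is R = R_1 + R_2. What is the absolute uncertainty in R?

76.1 Ω

Sums and differences: (δR)² = Σ (cᵢ δxᵢ)².
  (δR_1)² = 1300;  (δR_2)² = 4490
δR = √(5780) = 76.1 Ω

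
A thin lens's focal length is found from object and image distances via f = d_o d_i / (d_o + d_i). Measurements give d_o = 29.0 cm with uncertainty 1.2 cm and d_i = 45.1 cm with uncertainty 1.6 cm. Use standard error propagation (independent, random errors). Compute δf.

∂f/∂d_o = (d_i/(d_o+d_i))² = 0.370;  ∂f/∂d_i = (d_o/(d_o+d_i))² = 0.153
δf = √((∂f/∂d_o · δd_o)² + (∂f/∂d_i · δd_i)²) = √(0.198 + 0.0601) = 0.508 cm

0.508 cm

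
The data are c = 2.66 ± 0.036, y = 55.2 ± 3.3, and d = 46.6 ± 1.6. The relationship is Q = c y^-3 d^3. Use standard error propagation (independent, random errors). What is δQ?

Since Q is a product/quotient, work with relative uncertainties:
  (1·δc/c)² = (1×0.0135)² = 0.000183;  (-3·δy/y)² = (-3×0.0598)² = 0.0322;  (3·δd/d)² = (3×0.0343)² = 0.0106
δQ/Q = √(0.0430) = 0.207
Q = 1.60, so δQ = 0.207 × 1.60 = 0.332.

0.332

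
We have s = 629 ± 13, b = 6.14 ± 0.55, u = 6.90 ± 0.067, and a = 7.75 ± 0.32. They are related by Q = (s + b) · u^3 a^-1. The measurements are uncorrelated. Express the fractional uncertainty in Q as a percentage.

Let w = s + b = 635. δw = √(δs² + δb²) = √(169 + 0.303) = 13.0, so δw/w = 0.0205.
Q is then a monomial in w, u, a:
δQ/Q = √((δw/w)² + (3·δu/u)² + (-1·δa/a)²) = √(0.000420 + 0.000849 + 0.00170) = 0.0545

5.45%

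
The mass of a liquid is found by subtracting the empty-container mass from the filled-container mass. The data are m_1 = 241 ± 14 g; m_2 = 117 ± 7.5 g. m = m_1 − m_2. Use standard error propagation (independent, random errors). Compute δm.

15.9 g

Each term contributes (cᵢ δxᵢ)² to (δm)²:
  (δm_1)² = 196;  (δm_2)² = 56.2
δm = √(252) = 15.9 g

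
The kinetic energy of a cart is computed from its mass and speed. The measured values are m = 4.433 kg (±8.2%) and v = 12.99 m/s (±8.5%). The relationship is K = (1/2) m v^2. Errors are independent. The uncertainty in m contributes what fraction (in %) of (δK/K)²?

18.9%

(δK/K)² = (1·δm/m)² + (2·δv/v)²
  m term: (1×0.0820)² = 0.00672
  v term: (2×0.0850)² = 0.0289
Total = 0.0356. Share from m = 0.00672/0.0356 = 0.189.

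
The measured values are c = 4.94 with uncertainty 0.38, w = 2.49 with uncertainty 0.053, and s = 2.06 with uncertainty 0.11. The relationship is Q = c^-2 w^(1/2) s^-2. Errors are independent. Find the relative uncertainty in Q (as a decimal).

0.188

Q is a product of powers, so relative uncertainties combine in quadrature:
  (-2·δc/c)² = (-2×0.0769)² = 0.0237;  (½·δw/w)² = (0.5×0.0213)² = 0.000113;  (-2·δs/s)² = (-2×0.0534)² = 0.0114
δQ/Q = √(0.0352) = 0.188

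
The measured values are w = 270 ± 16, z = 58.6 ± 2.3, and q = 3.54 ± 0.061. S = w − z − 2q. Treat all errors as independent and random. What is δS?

16.2

Sums and differences: (δS)² = Σ (cᵢ δxᵢ)².
  (δw)² = 256;  (δz)² = 5.29;  (2·δq)² = 0.0149
δS = √(261) = 16.2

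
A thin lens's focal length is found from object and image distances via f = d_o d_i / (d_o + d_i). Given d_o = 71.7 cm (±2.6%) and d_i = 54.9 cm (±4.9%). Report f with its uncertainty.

31.1 ± 0.931 cm

∂f/∂d_o = (d_i/(d_o+d_i))² = 0.188;  ∂f/∂d_i = (d_o/(d_o+d_i))² = 0.321
δf = √((∂f/∂d_o · δd_o)² + (∂f/∂d_i · δd_i)²) = √(0.123 + 0.745) = 0.931 cm
f = 31.1 cm.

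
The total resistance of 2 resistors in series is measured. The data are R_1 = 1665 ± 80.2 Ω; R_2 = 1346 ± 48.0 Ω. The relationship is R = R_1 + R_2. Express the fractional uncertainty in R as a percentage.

Each term contributes (cᵢ δxᵢ)² to (δR)²:
  (δR_1)² = 6430;  (δR_2)² = 2300
δR = √(8740) = 93.5 Ω
R = 3011 Ω, so δR/R = 93.5/3011 = 0.0310.

3.10%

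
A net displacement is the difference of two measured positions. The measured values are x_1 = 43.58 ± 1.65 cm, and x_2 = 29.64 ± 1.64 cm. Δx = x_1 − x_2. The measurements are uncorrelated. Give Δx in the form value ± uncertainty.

13.94 ± 2.33 cm

Each term contributes (cᵢ δxᵢ)² to (δΔx)²:
  (δx_1)² = 2.72;  (δx_2)² = 2.69
δΔx = √(5.41) = 2.33 cm
Δx = 13.94 cm.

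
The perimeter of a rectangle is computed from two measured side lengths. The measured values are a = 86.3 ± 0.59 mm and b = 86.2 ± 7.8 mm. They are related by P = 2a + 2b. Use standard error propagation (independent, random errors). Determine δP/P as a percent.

4.53%

Each term contributes (cᵢ δxᵢ)² to (δP)²:
  (2·δa)² = 1.39;  (2·δb)² = 243
δP = √(245) = 15.6 mm
P = 345 mm, so δP/P = 15.6/345 = 0.0453.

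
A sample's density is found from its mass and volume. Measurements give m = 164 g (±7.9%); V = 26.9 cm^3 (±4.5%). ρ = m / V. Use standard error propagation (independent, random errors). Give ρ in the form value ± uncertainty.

6.10 ± 0.554 g/cm^3

Products/powers → add relative errors in quadrature, weighted by exponent:
  (1·δm/m)² = (1×0.0790)² = 0.00624;  (-1·δV/V)² = (-1×0.0450)² = 0.00202
δρ/ρ = √(0.00827) = 0.0909
ρ = 6.10 g/cm^3, so δρ = 0.0909 × 6.10 = 0.554 g/cm^3.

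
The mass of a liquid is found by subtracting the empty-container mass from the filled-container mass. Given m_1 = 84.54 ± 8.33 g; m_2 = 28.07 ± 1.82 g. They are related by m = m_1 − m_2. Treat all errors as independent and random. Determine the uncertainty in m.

8.53 g

For a sum/difference, combine absolute errors in quadrature:
  (δm_1)² = 69.4;  (δm_2)² = 3.31
δm = √(72.7) = 8.53 g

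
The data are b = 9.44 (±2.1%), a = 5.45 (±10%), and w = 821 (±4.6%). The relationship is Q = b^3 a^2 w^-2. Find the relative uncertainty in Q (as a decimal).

0.229

Each factor contributes (exponent × relative error)² to (δQ/Q)²:
  (3·δb/b)² = (3×0.0210)² = 0.00397;  (2·δa/a)² = (2×0.100)² = 0.0400;  (-2·δw/w)² = (-2×0.0460)² = 0.00846
δQ/Q = √(0.0524) = 0.229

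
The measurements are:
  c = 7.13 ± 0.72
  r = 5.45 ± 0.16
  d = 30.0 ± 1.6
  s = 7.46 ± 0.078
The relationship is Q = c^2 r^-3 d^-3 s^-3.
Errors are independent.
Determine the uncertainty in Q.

7.68e-09

Relative error in a monomial: (δQ/Q)² = Σ (nᵢ · δxᵢ/xᵢ)².
  (2·δc/c)² = (2×0.101)² = 0.0408;  (-3·δr/r)² = (-3×0.0294)² = 0.00776;  (-3·δd/d)² = (-3×0.0533)² = 0.0256;  (-3·δs/s)² = (-3×0.0105)² = 0.000984
δQ/Q = √(0.0751) = 0.274
Q = 2.8e-08, so δQ = 0.274 × 2.8e-08 = 7.68e-09.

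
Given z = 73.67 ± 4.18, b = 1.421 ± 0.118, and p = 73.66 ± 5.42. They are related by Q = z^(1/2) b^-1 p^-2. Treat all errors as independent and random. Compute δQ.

0.000191

Relative error in a monomial: (δQ/Q)² = Σ (nᵢ · δxᵢ/xᵢ)².
  (½·δz/z)² = (0.5×0.0567)² = 0.000805;  (-1·δb/b)² = (-1×0.0830)² = 0.00690;  (-2·δp/p)² = (-2×0.0736)² = 0.0217
δQ/Q = √(0.0294) = 0.171
Q = 0.001113, so δQ = 0.171 × 0.001113 = 0.000191.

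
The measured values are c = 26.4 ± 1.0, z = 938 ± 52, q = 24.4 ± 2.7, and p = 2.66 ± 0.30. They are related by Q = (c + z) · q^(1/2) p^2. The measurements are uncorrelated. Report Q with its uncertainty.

33700 ± 8040

Let u = c + z = 964. δu = √(δc² + δz²) = √(1.00 + 2700) = 52.0, so δu/u = 0.0539.
Q is then a monomial in u, q, p:
δQ/Q = √((δu/u)² + (½·δq/q)² + (2·δp/p)²) = √(0.00291 + 0.00306 + 0.0509) = 0.238
Q = 33700, so δQ = 0.238 × 33700 = 8040.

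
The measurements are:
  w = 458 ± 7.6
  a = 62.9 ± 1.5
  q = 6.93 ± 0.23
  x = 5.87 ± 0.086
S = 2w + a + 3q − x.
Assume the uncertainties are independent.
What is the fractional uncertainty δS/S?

0.0154

For a sum/difference, combine absolute errors in quadrature:
  (2·δw)² = 231;  (δa)² = 2.25;  (3·δq)² = 0.476;  (δx)² = 0.00740
δS = √(234) = 15.3
S = 994, so δS/S = 15.3/994 = 0.0154.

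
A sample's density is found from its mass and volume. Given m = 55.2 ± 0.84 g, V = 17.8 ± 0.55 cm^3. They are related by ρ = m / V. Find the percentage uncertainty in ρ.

3.44%

Since ρ is a product/quotient, work with relative uncertainties:
  (1·δm/m)² = (1×0.0152)² = 0.000232;  (-1·δV/V)² = (-1×0.0309)² = 0.000955
δρ/ρ = √(0.00119) = 0.0344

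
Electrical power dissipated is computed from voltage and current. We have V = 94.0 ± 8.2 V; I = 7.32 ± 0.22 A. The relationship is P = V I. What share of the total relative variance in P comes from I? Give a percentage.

10.6%

(δP/P)² = (1·δV/V)² + (1·δI/I)²
  V term: (1×0.0872)² = 0.00761
  I term: (1×0.0301)² = 0.000903
Total = 0.00851. Share from I = 0.000903/0.00851 = 0.106.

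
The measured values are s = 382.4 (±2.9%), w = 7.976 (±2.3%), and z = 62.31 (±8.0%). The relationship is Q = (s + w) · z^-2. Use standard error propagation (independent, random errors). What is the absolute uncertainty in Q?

Let u = s + w = 390.4. δu = √(δs² + δw²) = √(123 + 0.0337) = 11.1, so δu/u = 0.0284.
Q is then a monomial in u, z:
δQ/Q = √((δu/u)² + (-2·δz/z)²) = √(0.000807 + 0.0256) = 0.163
Q = 0.1005, so δQ = 0.163 × 0.1005 = 0.0163.

0.0163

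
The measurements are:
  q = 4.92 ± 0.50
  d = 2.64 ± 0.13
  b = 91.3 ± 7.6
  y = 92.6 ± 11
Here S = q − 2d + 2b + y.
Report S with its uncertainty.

275 ± 18.8

Each term contributes (cᵢ δxᵢ)² to (δS)²:
  (δq)² = 0.250;  (2·δd)² = 0.0676;  (2·δb)² = 231;  (δy)² = 121
δS = √(352) = 18.8
S = 275.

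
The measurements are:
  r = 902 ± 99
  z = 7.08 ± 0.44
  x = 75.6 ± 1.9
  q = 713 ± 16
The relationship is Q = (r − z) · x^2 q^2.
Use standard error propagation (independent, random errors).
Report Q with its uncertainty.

Let u = r − z = 895. δu = √(δr² + δz²) = √(9800 + 0.194) = 99.0, so δu/u = 0.111.
Q is then a monomial in u, x, q:
δQ/Q = √((δu/u)² + (2·δx/x)² + (2·δq/q)²) = √(0.0122 + 0.00253 + 0.00201) = 0.130
Q = 2.6e+12, so δQ = 0.130 × 2.6e+12 = 3.37e+11.

(2.60 ± 0.337) × 10^12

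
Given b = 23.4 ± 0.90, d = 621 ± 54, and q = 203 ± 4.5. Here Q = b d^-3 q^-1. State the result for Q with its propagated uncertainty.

(4.81 ± 1.27) × 10^-10

Relative error in a monomial: (δQ/Q)² = Σ (nᵢ · δxᵢ/xᵢ)².
  (1·δb/b)² = (1×0.0385)² = 0.00148;  (-3·δd/d)² = (-3×0.0870)² = 0.0681;  (-1·δq/q)² = (-1×0.0222)² = 0.000491
δQ/Q = √(0.0700) = 0.265
Q = 4.81e-10, so δQ = 0.265 × 4.81e-10 = 1.27e-10.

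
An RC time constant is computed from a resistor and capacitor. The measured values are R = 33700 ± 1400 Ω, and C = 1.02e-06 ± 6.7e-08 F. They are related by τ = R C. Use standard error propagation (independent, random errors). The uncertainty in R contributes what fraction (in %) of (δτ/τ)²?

(δτ/τ)² = (1·δR/R)² + (1·δC/C)²
  R term: (1×0.0415)² = 0.00173
  C term: (1×0.0657)² = 0.00431
Total = 0.00604. Share from R = 0.00173/0.00604 = 0.286.

28.6%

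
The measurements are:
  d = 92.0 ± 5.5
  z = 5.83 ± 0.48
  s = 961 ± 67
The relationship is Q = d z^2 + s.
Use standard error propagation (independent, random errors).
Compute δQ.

552

Let p = d·z^2 = 3130. δp/p = √((1·δd/d)² + (2·δz/z)²) = √(0.00357 + 0.0271) = 0.175, so δp = 548.
Q = p + s: δQ = √(δp² + δs²) = √(3e+05 + 4490) = 552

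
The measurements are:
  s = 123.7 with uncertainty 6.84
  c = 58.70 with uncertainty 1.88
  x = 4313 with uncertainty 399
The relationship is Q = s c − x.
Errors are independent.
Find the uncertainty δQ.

Let p = s·c = 7261. δp/p = √((1·δs/s)² + (1·δc/c)²) = √(0.00306 + 0.00103) = 0.0639, so δp = 464.
Q = p − x: δQ = √(δp² + δx²) = √(2.15e+05 + 1.59e+05) = 612

612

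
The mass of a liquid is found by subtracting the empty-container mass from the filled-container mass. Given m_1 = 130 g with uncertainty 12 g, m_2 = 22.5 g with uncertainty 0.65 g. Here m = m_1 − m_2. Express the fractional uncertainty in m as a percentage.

m is a linear combination, so absolute uncertainties add in quadrature:
  (δm_1)² = 144;  (δm_2)² = 0.423
δm = √(144) = 12.0 g
m = 108 g, so δm/m = 12.0/108 = 0.112.

11.2%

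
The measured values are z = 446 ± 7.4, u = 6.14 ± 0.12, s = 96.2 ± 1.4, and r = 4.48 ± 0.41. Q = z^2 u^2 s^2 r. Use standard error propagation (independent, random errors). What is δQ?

Since Q is a product/quotient, work with relative uncertainties:
  (2·δz/z)² = (2×0.0166)² = 0.00110;  (2·δu/u)² = (2×0.0195)² = 0.00153;  (2·δs/s)² = (2×0.0146)² = 0.000847;  (1·δr/r)² = (1×0.0915)² = 0.00838
δQ/Q = √(0.0119) = 0.109
Q = 3.11e+11, so δQ = 0.109 × 3.11e+11 = 3.38e+10.

3.38e+10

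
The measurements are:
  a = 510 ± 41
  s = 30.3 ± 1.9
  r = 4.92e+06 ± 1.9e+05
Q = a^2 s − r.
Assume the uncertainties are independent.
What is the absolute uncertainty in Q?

1.37e+06

Let p = a^2·s = 7.88e+06. δp/p = √((2·δa/a)² + (1·δs/s)²) = √(0.0259 + 0.00393) = 0.173, so δp = 1.36e+06.
Q = p − r: δQ = √(δp² + δr²) = √(1.85e+12 + 3.61e+10) = 1.37e+06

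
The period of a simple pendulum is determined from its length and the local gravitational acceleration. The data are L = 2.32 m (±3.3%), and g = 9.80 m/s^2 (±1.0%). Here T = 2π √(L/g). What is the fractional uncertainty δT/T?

T is a product of powers, so relative uncertainties combine in quadrature:
  (½·δL/L)² = (0.5×0.0330)² = 0.000272;  (−½·δg/g)² = (-0.5×0.0100)² = 2.5e-05
δT/T = √(0.000297) = 0.0172

0.0172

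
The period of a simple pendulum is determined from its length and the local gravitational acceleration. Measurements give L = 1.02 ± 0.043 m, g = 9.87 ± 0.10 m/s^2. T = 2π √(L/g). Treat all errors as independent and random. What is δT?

0.0438 s

Relative error in a monomial: (δT/T)² = Σ (nᵢ · δxᵢ/xᵢ)².
  (½·δL/L)² = (0.5×0.0422)² = 0.000444;  (−½·δg/g)² = (-0.5×0.0101)² = 2.57e-05
δT/T = √(0.000470) = 0.0217
T = 2.02 s, so δT = 0.0217 × 2.02 = 0.0438 s.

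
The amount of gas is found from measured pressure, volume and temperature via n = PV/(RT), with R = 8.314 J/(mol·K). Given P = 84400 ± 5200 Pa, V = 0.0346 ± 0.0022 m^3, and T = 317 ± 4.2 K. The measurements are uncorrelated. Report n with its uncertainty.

1.11 ± 0.0992 mol

Since n is a product/quotient, work with relative uncertainties:
  (1·δP/P)² = (1×0.0616)² = 0.00380;  (1·δV/V)² = (1×0.0636)² = 0.00404;  (-1·δT/T)² = (-1×0.0132)² = 0.000176
δn/n = √(0.00801) = 0.0895
n = 1.11 mol, so δn = 0.0895 × 1.11 = 0.0992 mol.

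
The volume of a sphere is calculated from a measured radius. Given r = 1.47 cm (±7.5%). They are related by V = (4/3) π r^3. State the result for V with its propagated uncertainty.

13.3 ± 2.99 cm^3

Relative error in a monomial: (δV/V)² = Σ (nᵢ · δxᵢ/xᵢ)².
  (3·δr/r)² = (3×0.0750)² = 0.0506
δV/V = √(0.0506) = 0.225
V = 13.3 cm^3, so δV = 0.225 × 13.3 = 2.99 cm^3.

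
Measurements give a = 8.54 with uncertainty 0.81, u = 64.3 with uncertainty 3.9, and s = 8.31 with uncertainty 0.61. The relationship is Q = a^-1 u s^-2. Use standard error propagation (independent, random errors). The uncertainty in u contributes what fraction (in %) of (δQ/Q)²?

(δQ/Q)² = (-1·δa/a)² + (1·δu/u)² + (-2·δs/s)²
  a term: (-1×0.0948)² = 0.00900
  u term: (1×0.0607)² = 0.00368
  s term: (-2×0.0734)² = 0.0216
Total = 0.0342. Share from u = 0.00368/0.0342 = 0.107.

10.7%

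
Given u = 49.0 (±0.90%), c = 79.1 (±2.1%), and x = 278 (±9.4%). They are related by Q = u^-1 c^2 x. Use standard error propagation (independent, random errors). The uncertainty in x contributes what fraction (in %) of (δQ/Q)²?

82.7%

(δQ/Q)² = (-1·δu/u)² + (2·δc/c)² + (1·δx/x)²
  u term: (-1×0.00900)² = 8.1e-05
  c term: (2×0.0210)² = 0.00176
  x term: (1×0.0940)² = 0.00884
Total = 0.0107. Share from x = 0.00884/0.0107 = 0.827.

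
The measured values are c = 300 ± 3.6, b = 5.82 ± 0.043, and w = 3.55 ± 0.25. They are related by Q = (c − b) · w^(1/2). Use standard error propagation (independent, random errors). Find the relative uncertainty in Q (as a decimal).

0.0373

Let u = c − b = 294. δu = √(δc² + δb²) = √(13.0 + 0.00185) = 3.60, so δu/u = 0.0122.
Q is then a monomial in u, w:
δQ/Q = √((δu/u)² + (½·δw/w)²) = √(0.000150 + 0.00124) = 0.0373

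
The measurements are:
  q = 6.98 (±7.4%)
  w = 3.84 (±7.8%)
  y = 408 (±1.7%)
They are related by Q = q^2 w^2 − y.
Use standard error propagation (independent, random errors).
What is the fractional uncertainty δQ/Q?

0.498

Let p = q^2·w^2 = 718. δp/p = √((2·δq/q)² + (2·δw/w)²) = √(0.0219 + 0.0243) = 0.215, so δp = 154.
Q = p − y: δQ = √(δp² + δy²) = √(23900 + 48.1) = 155
Q = 310, so δQ/Q = 155/310 = 0.498.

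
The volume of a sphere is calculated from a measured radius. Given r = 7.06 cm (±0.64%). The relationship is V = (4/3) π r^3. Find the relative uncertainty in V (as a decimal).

Since V is a product/quotient, work with relative uncertainties:
  (3·δr/r)² = (3×0.00640)² = 0.000369
δV/V = √(0.000369) = 0.0192

0.0192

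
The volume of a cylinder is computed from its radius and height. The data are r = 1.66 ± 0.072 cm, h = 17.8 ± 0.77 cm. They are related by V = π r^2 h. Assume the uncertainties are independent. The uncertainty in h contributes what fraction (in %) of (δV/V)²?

19.9%

(δV/V)² = (2·δr/r)² + (1·δh/h)²
  r term: (2×0.0434)² = 0.00753
  h term: (1×0.0433)² = 0.00187
Total = 0.00940. Share from h = 0.00187/0.00940 = 0.199.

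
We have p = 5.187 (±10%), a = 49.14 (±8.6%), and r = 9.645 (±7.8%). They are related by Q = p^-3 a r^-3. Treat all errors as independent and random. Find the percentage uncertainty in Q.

Each factor contributes (exponent × relative error)² to (δQ/Q)²:
  (-3·δp/p)² = (-3×0.100)² = 0.0900;  (1·δa/a)² = (1×0.0860)² = 0.00740;  (-3·δr/r)² = (-3×0.0780)² = 0.0548
δQ/Q = √(0.152) = 0.390

39.0%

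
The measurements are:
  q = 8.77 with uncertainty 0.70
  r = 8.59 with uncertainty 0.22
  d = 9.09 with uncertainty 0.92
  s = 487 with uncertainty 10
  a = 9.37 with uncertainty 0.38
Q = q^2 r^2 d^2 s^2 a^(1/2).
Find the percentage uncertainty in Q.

26.7%

For a monomial Q ∝ q^2, r^2, d^2, s^2, a^(1/2), fractional errors add in quadrature:
  (2·δq/q)² = (2×0.0798)² = 0.0255;  (2·δr/r)² = (2×0.0256)² = 0.00262;  (2·δd/d)² = (2×0.101)² = 0.0410;  (2·δs/s)² = (2×0.0205)² = 0.00169;  (½·δa/a)² = (0.5×0.0406)² = 0.000411
δQ/Q = √(0.0712) = 0.267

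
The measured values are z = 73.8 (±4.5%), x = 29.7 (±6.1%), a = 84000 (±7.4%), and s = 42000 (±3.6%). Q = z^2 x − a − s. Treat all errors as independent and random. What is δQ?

18700

Let p = z^2·x = 1.62e+05. δp/p = √((2·δz/z)² + (1·δx/x)²) = √(0.00810 + 0.00372) = 0.109, so δp = 17600.
Q = p − a − s: δQ = √(δp² + δa² + δs²) = √(3.09e+08 + 3.86e+07 + 2.29e+06) = 18700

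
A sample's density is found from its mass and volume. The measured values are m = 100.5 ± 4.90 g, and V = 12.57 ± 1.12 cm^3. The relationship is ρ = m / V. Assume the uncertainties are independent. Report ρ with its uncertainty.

Since ρ is a product/quotient, work with relative uncertainties:
  (1·δm/m)² = (1×0.0488)² = 0.00238;  (-1·δV/V)² = (-1×0.0891)² = 0.00794
δρ/ρ = √(0.0103) = 0.102
ρ = 7.995 g/cm^3, so δρ = 0.102 × 7.995 = 0.812 g/cm^3.

7.995 ± 0.812 g/cm^3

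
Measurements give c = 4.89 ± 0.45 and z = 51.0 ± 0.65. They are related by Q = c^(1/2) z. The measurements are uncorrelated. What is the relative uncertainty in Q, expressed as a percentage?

4.77%

Relative error in a monomial: (δQ/Q)² = Σ (nᵢ · δxᵢ/xᵢ)².
  (½·δc/c)² = (0.5×0.0920)² = 0.00212;  (1·δz/z)² = (1×0.0127)² = 0.000162
δQ/Q = √(0.00228) = 0.0477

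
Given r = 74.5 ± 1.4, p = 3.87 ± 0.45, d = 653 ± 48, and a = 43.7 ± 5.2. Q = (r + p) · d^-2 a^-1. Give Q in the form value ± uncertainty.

Let u = r + p = 78.4. δu = √(δr² + δp²) = √(1.96 + 0.203) = 1.47, so δu/u = 0.0188.
Q is then a monomial in u, d, a:
δQ/Q = √((δu/u)² + (-2·δd/d)² + (-1·δa/a)²) = √(0.000352 + 0.0216 + 0.0142) = 0.190
Q = 4.21e-06, so δQ = 0.190 × 4.21e-06 = 7.99e-07.

(4.21 ± 0.799) × 10^-6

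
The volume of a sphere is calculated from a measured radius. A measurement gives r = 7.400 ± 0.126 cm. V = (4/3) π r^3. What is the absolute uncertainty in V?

86.7 cm^3

Each factor contributes (exponent × relative error)² to (δV/V)²:
  (3·δr/r)² = (3×0.0170)² = 0.00261
δV/V = √(0.00261) = 0.0511
V = 1697 cm^3, so δV = 0.0511 × 1697 = 86.7 cm^3.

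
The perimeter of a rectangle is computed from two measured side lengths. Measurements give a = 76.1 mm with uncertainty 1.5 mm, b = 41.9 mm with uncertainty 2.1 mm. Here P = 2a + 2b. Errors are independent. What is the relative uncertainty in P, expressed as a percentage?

2.19%

For a sum/difference, combine absolute errors in quadrature:
  (2·δa)² = 9.00;  (2·δb)² = 17.6
δP = √(26.6) = 5.16 mm
P = 236 mm, so δP/P = 5.16/236 = 0.0219.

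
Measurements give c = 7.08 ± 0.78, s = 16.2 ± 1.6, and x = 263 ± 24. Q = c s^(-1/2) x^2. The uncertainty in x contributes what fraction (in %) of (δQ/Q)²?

69.6%

(δQ/Q)² = (1·δc/c)² + (−½·δs/s)² + (2·δx/x)²
  c term: (1×0.110)² = 0.0121
  s term: (-0.5×0.0988)² = 0.00244
  x term: (2×0.0913)² = 0.0333
Total = 0.0479. Share from x = 0.0333/0.0479 = 0.696.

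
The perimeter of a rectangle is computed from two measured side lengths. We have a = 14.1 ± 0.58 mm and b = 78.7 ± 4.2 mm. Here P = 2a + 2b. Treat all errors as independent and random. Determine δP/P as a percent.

P is a linear combination, so absolute uncertainties add in quadrature:
  (2·δa)² = 1.35;  (2·δb)² = 70.6
δP = √(71.9) = 8.48 mm
P = 186 mm, so δP/P = 8.48/186 = 0.0457.

4.57%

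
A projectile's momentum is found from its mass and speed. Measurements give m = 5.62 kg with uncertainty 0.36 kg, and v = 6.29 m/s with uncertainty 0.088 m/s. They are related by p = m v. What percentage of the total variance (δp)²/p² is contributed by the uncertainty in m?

(δp/p)² = (1·δm/m)² + (1·δv/v)²
  m term: (1×0.0641)² = 0.00410
  v term: (1×0.0140)² = 0.000196
Total = 0.00430. Share from m = 0.00410/0.00430 = 0.954.

95.4%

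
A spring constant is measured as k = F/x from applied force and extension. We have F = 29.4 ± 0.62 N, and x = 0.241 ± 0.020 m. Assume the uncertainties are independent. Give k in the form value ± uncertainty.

122 ± 10.4 N/m

Since k is a product/quotient, work with relative uncertainties:
  (1·δF/F)² = (1×0.0211)² = 0.000445;  (-1·δx/x)² = (-1×0.0830)² = 0.00689
δk/k = √(0.00733) = 0.0856
k = 122 N/m, so δk = 0.0856 × 122 = 10.4 N/m.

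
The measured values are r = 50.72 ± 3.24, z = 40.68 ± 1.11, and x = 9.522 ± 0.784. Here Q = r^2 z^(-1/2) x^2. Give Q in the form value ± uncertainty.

36570 ± 7640

For a monomial Q ∝ r^2, z^(-1/2), x^2, fractional errors add in quadrature:
  (2·δr/r)² = (2×0.0639)² = 0.0163;  (−½·δz/z)² = (-0.5×0.0273)² = 0.000186;  (2·δx/x)² = (2×0.0823)² = 0.0271
δQ/Q = √(0.0436) = 0.209
Q = 36570, so δQ = 0.209 × 36570 = 7640.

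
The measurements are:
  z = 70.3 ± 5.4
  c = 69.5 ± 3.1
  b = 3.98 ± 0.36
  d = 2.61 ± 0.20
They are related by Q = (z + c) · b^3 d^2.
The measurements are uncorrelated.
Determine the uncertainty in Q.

18900

Let u = z + c = 140. δu = √(δz² + δc²) = √(29.2 + 9.61) = 6.23, so δu/u = 0.0445.
Q is then a monomial in u, b, d:
δQ/Q = √((δu/u)² + (3·δb/b)² + (2·δd/d)²) = √(0.00198 + 0.0736 + 0.0235) = 0.315
Q = 60000, so δQ = 0.315 × 60000 = 18900.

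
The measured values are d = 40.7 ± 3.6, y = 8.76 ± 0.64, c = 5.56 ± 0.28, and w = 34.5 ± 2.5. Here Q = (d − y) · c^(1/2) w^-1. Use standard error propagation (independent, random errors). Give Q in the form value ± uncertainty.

2.18 ± 0.301

Let u = d − y = 31.9. δu = √(δd² + δy²) = √(13.0 + 0.410) = 3.66, so δu/u = 0.114.
Q is then a monomial in u, c, w:
δQ/Q = √((δu/u)² + (½·δc/c)² + (-1·δw/w)²) = √(0.0131 + 0.000634 + 0.00525) = 0.138
Q = 2.18, so δQ = 0.138 × 2.18 = 0.301.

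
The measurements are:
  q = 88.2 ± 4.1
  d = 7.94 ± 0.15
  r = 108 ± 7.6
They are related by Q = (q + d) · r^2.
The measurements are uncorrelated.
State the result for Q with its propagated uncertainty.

(1.12 ± 0.165) × 10^6

Let u = q + d = 96.1. δu = √(δq² + δd²) = √(16.8 + 0.0225) = 4.10, so δu/u = 0.0427.
Q is then a monomial in u, r:
δQ/Q = √((δu/u)² + (2·δr/r)²) = √(0.00182 + 0.0198) = 0.147
Q = 1.12e+06, so δQ = 0.147 × 1.12e+06 = 1.65e+05.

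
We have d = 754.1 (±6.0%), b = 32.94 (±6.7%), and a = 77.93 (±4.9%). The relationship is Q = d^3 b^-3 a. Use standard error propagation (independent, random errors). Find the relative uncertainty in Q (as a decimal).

Each factor contributes (exponent × relative error)² to (δQ/Q)²:
  (3·δd/d)² = (3×0.0600)² = 0.0324;  (-3·δb/b)² = (-3×0.0670)² = 0.0404;  (1·δa/a)² = (1×0.0490)² = 0.00240
δQ/Q = √(0.0752) = 0.274

0.274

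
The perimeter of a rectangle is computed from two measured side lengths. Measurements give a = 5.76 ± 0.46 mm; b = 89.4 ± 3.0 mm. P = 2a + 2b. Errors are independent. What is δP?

6.07 mm

Absolute uncertainties add in quadrature for a linear combination:
  (2·δa)² = 0.846;  (2·δb)² = 36.0
δP = √(36.8) = 6.07 mm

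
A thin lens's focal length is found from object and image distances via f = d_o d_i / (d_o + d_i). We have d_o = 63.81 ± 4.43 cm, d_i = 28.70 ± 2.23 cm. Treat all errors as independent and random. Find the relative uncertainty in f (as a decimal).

0.0578

∂f/∂d_o = (d_i/(d_o+d_i))² = 0.0962;  ∂f/∂d_i = (d_o/(d_o+d_i))² = 0.476
δf = √((∂f/∂d_o · δd_o)² + (∂f/∂d_i · δd_i)²) = √(0.182 + 1.13) = 1.14 cm
f = 19.80 cm, so δf/f = 1.14/19.80 = 0.0578.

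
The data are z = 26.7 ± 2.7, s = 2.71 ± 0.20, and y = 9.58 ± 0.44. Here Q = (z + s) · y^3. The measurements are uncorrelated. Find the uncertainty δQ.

4280

Let u = z + s = 29.4. δu = √(δz² + δs²) = √(7.29 + 0.0400) = 2.71, so δu/u = 0.0921.
Q is then a monomial in u, y:
δQ/Q = √((δu/u)² + (3·δy/y)²) = √(0.00847 + 0.0190) = 0.166
Q = 25900, so δQ = 0.166 × 25900 = 4280.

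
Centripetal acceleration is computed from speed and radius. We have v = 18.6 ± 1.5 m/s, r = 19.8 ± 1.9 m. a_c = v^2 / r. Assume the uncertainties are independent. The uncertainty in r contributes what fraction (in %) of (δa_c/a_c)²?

(δa_c/a_c)² = (2·δv/v)² + (-1·δr/r)²
  v term: (2×0.0806)² = 0.0260
  r term: (-1×0.0960)² = 0.00921
Total = 0.0352. Share from r = 0.00921/0.0352 = 0.261.

26.1%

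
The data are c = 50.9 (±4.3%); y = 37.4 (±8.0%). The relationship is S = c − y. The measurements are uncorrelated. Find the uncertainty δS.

Absolute uncertainties add in quadrature for a linear combination:
  (δc)² = 4.79;  (δy)² = 8.95
δS = √(13.7) = 3.71

3.71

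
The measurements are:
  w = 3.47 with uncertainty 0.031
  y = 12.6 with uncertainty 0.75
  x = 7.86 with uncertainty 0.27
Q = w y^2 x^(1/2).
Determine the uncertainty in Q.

186

Q is a product of powers, so relative uncertainties combine in quadrature:
  (1·δw/w)² = (1×0.00893)² = 7.98e-05;  (2·δy/y)² = (2×0.0595)² = 0.0142;  (½·δx/x)² = (0.5×0.0344)² = 0.000295
δQ/Q = √(0.0145) = 0.121
Q = 1540, so δQ = 0.121 × 1540 = 186.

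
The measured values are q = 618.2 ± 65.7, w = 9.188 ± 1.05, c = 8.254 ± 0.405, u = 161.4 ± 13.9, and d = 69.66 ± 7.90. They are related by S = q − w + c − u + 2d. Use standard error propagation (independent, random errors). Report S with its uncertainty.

595.2 ± 69.0

Each term contributes (cᵢ δxᵢ)² to (δS)²:
  (δq)² = 4320;  (δw)² = 1.10;  (δc)² = 0.164;  (δu)² = 193;  (2·δd)² = 250
δS = √(4760) = 69.0
S = 595.2.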